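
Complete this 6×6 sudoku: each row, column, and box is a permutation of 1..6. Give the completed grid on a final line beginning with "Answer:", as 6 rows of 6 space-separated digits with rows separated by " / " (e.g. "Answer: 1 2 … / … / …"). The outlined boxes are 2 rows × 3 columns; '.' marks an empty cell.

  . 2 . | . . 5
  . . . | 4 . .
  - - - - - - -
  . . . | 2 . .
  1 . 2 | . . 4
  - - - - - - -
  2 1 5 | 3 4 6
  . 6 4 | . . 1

Step 1. [r3c6∈{3}] r3c6 is down to just 3 ⇒ r3c6=3.
Step 2. [r3c5∈{1,5,6}] 1 has one home in row 3: r3c5. So r3c5=1.
Step 3. [r2c3∈{1,3,6}] 1 has one home in row 2: r2c3. So r2c3=1.
Step 4. [r1c3∈{3,6}] 3 has one home in col 3: r1c3. So r1c3=3.
Step 5. [r1c5∈{6}] r1c5 has the single candidate 6. So r1c5=6.
Step 6. [r4c5∈{5}] r4c5's peers cover all but 5 ⇒ r4c5=5.
Step 7. [r2c2∈{5}] r2c2's peers cover all but 5, so r2c2=5.
Step 8. [r3c1∈{4,5,6}] across row 3, 5 lands solely at r3c1 ⇒ r3c1=5.
Step 9. [r2c5∈{2,3}] across row 2, 3 lands solely at r2c5 ⇒ r2c5=3.
Step 10. [r3c2∈{4}] nothing but 4 survives at r3c2, so r3c2=4.
Step 11. [r4c4∈{6}] r4c4's peers cover all but 6, so r4c4=6.
Step 12. [r6c1∈{3}] r6c1's peers cover all but 3 ⇒ r6c1=3.
Step 13. [r3c3∈{6}] only 6 remains possible at r3c3 ⇒ r3c3=6.
Step 14. [r4c2∈{3}] nothing but 3 survives at r4c2 ⇒ r4c2=3.
Step 15. [r1c4∈{1}] only 1 remains possible at r1c4 ⇒ r1c4=1.
Step 16. [r2c6∈{2}] r2c6 has the single candidate 2, so r2c6=2.
Step 17. [r2c1∈{6}] only 6 remains possible at r2c1 ⇒ r2c1=6.
Step 18. [r6c4∈{5}] r6c4 has the single candidate 5. So r6c4=5.
Step 19. [r1c1∈{4}] r1c1 has the single candidate 4 ⇒ r1c1=4.
Step 20. [r6c5∈{2}] nothing but 2 survives at r6c5 ⇒ r6c5=2.

Answer: 4 2 3 1 6 5 / 6 5 1 4 3 2 / 5 4 6 2 1 3 / 1 3 2 6 5 4 / 2 1 5 3 4 6 / 3 6 4 5 2 1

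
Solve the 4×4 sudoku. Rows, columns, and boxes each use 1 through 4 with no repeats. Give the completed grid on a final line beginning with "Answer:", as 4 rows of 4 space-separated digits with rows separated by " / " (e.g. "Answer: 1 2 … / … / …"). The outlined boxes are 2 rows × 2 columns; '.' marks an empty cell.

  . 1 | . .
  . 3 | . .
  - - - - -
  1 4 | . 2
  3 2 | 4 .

Step 1. [r1c4∈{3,4}] col 4 places 3 nowhere but r1c4, so r1c4=3.
Step 2. [r2c3∈{1,2}] 1 has one home in col 3: r2c3 ⇒ r2c3=1.
Step 3. [r1c1∈{2,4}] row 1 places 4 nowhere but r1c1. So r1c1=4.
Step 4. [r2c1∈{2}] r2c1 is down to just 2 ⇒ r2c1=2.
Step 5. [r3c3∈{3}] r3c3 is down to just 3, so r3c3=3.
Step 6. [r2c4∈{4}] r2c4's peers cover all but 4, so r2c4=4.
Step 7. [r4c4∈{1}] nothing but 1 survives at r4c4, so r4c4=1.
Step 8. [r1c3∈{2}] nothing but 2 survives at r1c3 ⇒ r1c3=2.

Answer: 4 1 2 3 / 2 3 1 4 / 1 4 3 2 / 3 2 4 1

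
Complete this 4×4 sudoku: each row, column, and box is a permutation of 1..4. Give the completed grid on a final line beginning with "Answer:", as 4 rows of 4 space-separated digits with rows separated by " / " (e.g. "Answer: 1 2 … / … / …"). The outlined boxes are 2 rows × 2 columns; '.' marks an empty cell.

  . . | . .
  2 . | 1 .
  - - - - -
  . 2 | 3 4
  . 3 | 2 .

Step 1. [r1c1∈{1,3,4}] r1c1 is the only open cell in col 1 admitting 3 ⇒ r1c1=3.
Step 2. [r3c1∈{1}] r3c1 is down to just 1, so r3c1=1.
Step 3. [r1c2∈{1,4}] across row 1, 1 lands solely at r1c2, so r1c2=1.
Step 4. [r4c4∈{1}] r4c4 is down to just 1 ⇒ r4c4=1.
Step 5. [r1c4∈{2}] nothing but 2 survives at r1c4, so r1c4=2.
Step 6. [r2c4∈{3}] r2c4 has the single candidate 3. So r2c4=3.
Step 7. [r1c3∈{4}] only 4 remains possible at r1c3, so r1c3=4.
Step 8. [r2c2∈{4}] only 4 remains possible at r2c2, so r2c2=4.
Step 9. [r4c1∈{4}] only 4 remains possible at r4c1 ⇒ r4c1=4.

Answer: 3 1 4 2 / 2 4 1 3 / 1 2 3 4 / 4 3 2 1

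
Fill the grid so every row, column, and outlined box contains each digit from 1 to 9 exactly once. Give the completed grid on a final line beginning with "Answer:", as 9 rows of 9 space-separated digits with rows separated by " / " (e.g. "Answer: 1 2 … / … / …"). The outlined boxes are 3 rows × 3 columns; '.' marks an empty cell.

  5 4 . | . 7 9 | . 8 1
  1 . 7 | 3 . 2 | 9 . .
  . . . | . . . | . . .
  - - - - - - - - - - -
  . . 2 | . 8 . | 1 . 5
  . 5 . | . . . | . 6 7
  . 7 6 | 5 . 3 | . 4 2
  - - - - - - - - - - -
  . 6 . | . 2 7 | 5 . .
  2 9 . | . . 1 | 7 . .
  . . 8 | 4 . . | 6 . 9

Step 1. [r8c8∈{3}] r8c8 has the single candidate 3 ⇒ r8c8=3.
Step 2. [r3c9∈{3,4,6}] in col 9, 3 fits only at r3c9, so r3c9=3.
Step 3. [r5c3∈{1,3,4,9}] in box 4, 1 fits only at r5c3, so r5c3=1.
Step 4. [r3c6∈{4,5,6,8}] in col 6, 8 fits only at r3c6. So r3c6=8.
Step 5. [r1c4∈{6}] nothing but 6 survives at r1c4, so r1c4=6.
Step 6. [r4c2∈{3}] only 3 remains possible at r4c2. So r4c2=3.
Step 7. [r3c7∈{2,4}] col 7 places 4 nowhere but r3c7. So r3c7=4.
Step 8. [r5c6∈{4}] r5c6 is down to just 4 ⇒ r5c6=4.
Step 9. [r5c5∈{9}] r5c5 has the single candidate 9 ⇒ r5c5=9.
Step 10. [r6c1∈{8,9}] r6c1 is the only open cell in row 6 admitting 9. So r6c1=9.
Step 11. [r3c8∈{2,5,7}] across row 3, 7 lands solely at r3c8, so r3c8=7.
Step 12. [r3c5∈{1,5}] row 3 places 5 nowhere but r3c5 ⇒ r3c5=5.
Step 13. [r8c4∈{8}] nothing but 8 survives at r8c4 ⇒ r8c4=8.
Step 14. [r8c9∈{4}] r8c9's peers cover all but 4, so r8c9=4.
Step 15. [r7c3∈{3,4}] in col 3, 4 fits only at r7c3 ⇒ r7c3=4.
Step 16. [r6c7∈{8}] r6c7 has the single candidate 8. So r6c7=8.
Step 17. [r9c5∈{3}] only 3 remains possible at r9c5, so r9c5=3.
Step 18. [r9c2∈{1}] r9c2 is down to just 1. So r9c2=1.
Step 19. [r4c8∈{9}] r4c8 is down to just 9, so r4c8=9.
Step 20. [r7c9∈{8}] r7c9 is down to just 8 ⇒ r7c9=8.
Step 21. [r2c8∈{5}] r2c8 is down to just 5, so r2c8=5.
Step 22. [r2c9∈{6}] r2c9's peers cover all but 6. So r2c9=6.
Step 23. [r8c5∈{6}] r8c5's peers cover all but 6 ⇒ r8c5=6.
Step 24. [r2c2∈{8}] nothing but 8 survives at r2c2, so r2c2=8.
Step 25. [r5c7∈{3}] only 3 remains possible at r5c7 ⇒ r5c7=3.
Step 26. [r2c5∈{4}] r2c5's peers cover all but 4. So r2c5=4.
Step 27. [r1c7∈{2}] r1c7 is down to just 2. So r1c7=2.
Step 28. [r3c3∈{9}] r3c3 is down to just 9. So r3c3=9.
Step 29. [r3c4∈{1}] r3c4 is down to just 1, so r3c4=1.
Step 30. [r4c1∈{4}] r4c1's peers cover all but 4 ⇒ r4c1=4.
Step 31. [r8c3∈{5}] only 5 remains possible at r8c3 ⇒ r8c3=5.
Step 32. [r4c4∈{7}] r4c4 is down to just 7 ⇒ r4c4=7.
Step 33. [r7c1∈{3}] only 3 remains possible at r7c1, so r7c1=3.
Step 34. [r5c4∈{2}] only 2 remains possible at r5c4. So r5c4=2.
Step 35. [r3c1∈{6}] r3c1 has the single candidate 6. So r3c1=6.
Step 36. [r7c4∈{9}] r7c4 is down to just 9 ⇒ r7c4=9.
Step 37. [r5c1∈{8}] r5c1 has the single candidate 8 ⇒ r5c1=8.
Step 38. [r9c8∈{2}] only 2 remains possible at r9c8. So r9c8=2.
Step 39. [r3c2∈{2}] r3c2's peers cover all but 2 ⇒ r3c2=2.
Step 40. [r6c5∈{1}] nothing but 1 survives at r6c5. So r6c5=1.
Step 41. [r4c6∈{6}] only 6 remains possible at r4c6 ⇒ r4c6=6.
Step 42. [r7c8∈{1}] nothing but 1 survives at r7c8, so r7c8=1.
Step 43. [r1c3∈{3}] r1c3's peers cover all but 3, so r1c3=3.
Step 44. [r9c1∈{7}] only 7 remains possible at r9c1. So r9c1=7.
Step 45. [r9c6∈{5}] r9c6 is down to just 5, so r9c6=5.

Answer: 5 4 3 6 7 9 2 8 1 / 1 8 7 3 4 2 9 5 6 / 6 2 9 1 5 8 4 7 3 / 4 3 2 7 8 6 1 9 5 / 8 5 1 2 9 4 3 6 7 / 9 7 6 5 1 3 8 4 2 / 3 6 4 9 2 7 5 1 8 / 2 9 5 8 6 1 7 3 4 / 7 1 8 4 3 5 6 2 9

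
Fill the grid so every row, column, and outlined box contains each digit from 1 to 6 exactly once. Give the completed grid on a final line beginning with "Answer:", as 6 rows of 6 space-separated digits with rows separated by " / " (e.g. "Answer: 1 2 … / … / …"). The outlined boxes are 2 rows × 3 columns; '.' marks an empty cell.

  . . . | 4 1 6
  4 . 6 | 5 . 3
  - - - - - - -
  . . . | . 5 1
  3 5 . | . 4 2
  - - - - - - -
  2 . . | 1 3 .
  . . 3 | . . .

Step 1. [r5c2∈{4,6}] in row 5, 6 fits only at r5c2. So r5c2=6.
Step 2. [r4c4∈{6}] r4c4's peers cover all but 6, so r4c4=6.
Step 3. [r6c1∈{1,5}] 1 has one home in col 1: r6c1 ⇒ r6c1=1.
Step 4. [r6c2∈{4}] r6c2 has the single candidate 4, so r6c2=4.
Step 5. [r3c2∈{2}] r3c2's peers cover all but 2 ⇒ r3c2=2.
Step 6. [r5c3∈{5}] nothing but 5 survives at r5c3, so r5c3=5.
Step 7. [r6c5∈{2,6}] row 6 places 6 nowhere but r6c5 ⇒ r6c5=6.
Step 8. [r2c2∈{1}] nothing but 1 survives at r2c2. So r2c2=1.
Step 9. [r5c6∈{4}] r5c6 is down to just 4, so r5c6=4.
Step 10. [r3c1∈{6}] r3c1 has the single candidate 6, so r3c1=6.
Step 11. [r6c6∈{5}] r6c6 is down to just 5 ⇒ r6c6=5.
Step 12. [r4c3∈{1}] r4c3 has the single candidate 1 ⇒ r4c3=1.
Step 13. [r3c4∈{3}] r3c4 is down to just 3 ⇒ r3c4=3.
Step 14. [r3c3∈{4}] r3c3 has the single candidate 4, so r3c3=4.
Step 15. [r1c1∈{5}] r1c1 is down to just 5. So r1c1=5.
Step 16. [r1c2∈{3}] r1c2 is down to just 3, so r1c2=3.
Step 17. [r6c4∈{2}] r6c4 has the single candidate 2 ⇒ r6c4=2.
Step 18. [r1c3∈{2}] nothing but 2 survives at r1c3. So r1c3=2.
Step 19. [r2c5∈{2}] only 2 remains possible at r2c5. So r2c5=2.

Answer: 5 3 2 4 1 6 / 4 1 6 5 2 3 / 6 2 4 3 5 1 / 3 5 1 6 4 2 / 2 6 5 1 3 4 / 1 4 3 2 6 5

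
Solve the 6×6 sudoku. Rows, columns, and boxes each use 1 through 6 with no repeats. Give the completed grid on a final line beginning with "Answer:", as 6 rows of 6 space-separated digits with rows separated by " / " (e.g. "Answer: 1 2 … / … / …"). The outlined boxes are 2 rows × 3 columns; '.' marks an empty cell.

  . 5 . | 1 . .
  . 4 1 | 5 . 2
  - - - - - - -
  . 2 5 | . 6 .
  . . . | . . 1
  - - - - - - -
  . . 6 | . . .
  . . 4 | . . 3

Step 1. [r4c3∈{3}] nothing but 3 survives at r4c3. So r4c3=3.
Step 2. [r3c6∈{4}] only 4 remains possible at r3c6 ⇒ r3c6=4.
Step 3. [r6c2∈{1}] r6c2 has the single candidate 1 ⇒ r6c2=1.
Step 4. [r5c5∈{1,2,4,5}] row 5 places 1 nowhere but r5c5, so r5c5=1.
Step 5. [r4c4∈{2}] r4c4 has the single candidate 2, so r4c4=2.
Step 6. [r5c1∈{2,3,5}] r5c1 is the only open cell in row 5 admitting 2 ⇒ r5c1=2.
Step 7. [r2c1∈{3,6}] 6 has one home in row 2: r2c1, so r2c1=6.
Step 8. [r4c5∈{5}] nothing but 5 survives at r4c5 ⇒ r4c5=5.
Step 9. [r2c5∈{3}] r2c5's peers cover all but 3, so r2c5=3.
Step 10. [r6c4∈{6}] only 6 remains possible at r6c4, so r6c4=6.
Step 11. [r4c1∈{4}] nothing but 4 survives at r4c1 ⇒ r4c1=4.
Step 12. [r1c5∈{4}] r1c5 has the single candidate 4 ⇒ r1c5=4.
Step 13. [r1c3∈{2}] only 2 remains possible at r1c3. So r1c3=2.
Step 14. [r6c5∈{2}] r6c5's peers cover all but 2 ⇒ r6c5=2.
Step 15. [r3c1∈{1}] only 1 remains possible at r3c1, so r3c1=1.
Step 16. [r5c6∈{5}] r5c6 is down to just 5 ⇒ r5c6=5.
Step 17. [r5c4∈{4}] r5c4 has the single candidate 4, so r5c4=4.
Step 18. [r1c1∈{3}] only 3 remains possible at r1c1, so r1c1=3.
Step 19. [r3c4∈{3}] r3c4 has the single candidate 3 ⇒ r3c4=3.
Step 20. [r5c2∈{3}] r5c2 is down to just 3. So r5c2=3.
Step 21. [r4c2∈{6}] only 6 remains possible at r4c2. So r4c2=6.
Step 22. [r6c1∈{5}] r6c1 is down to just 5, so r6c1=5.
Step 23. [r1c6∈{6}] r1c6 is down to just 6. So r1c6=6.

Answer: 3 5 2 1 4 6 / 6 4 1 5 3 2 / 1 2 5 3 6 4 / 4 6 3 2 5 1 / 2 3 6 4 1 5 / 5 1 4 6 2 3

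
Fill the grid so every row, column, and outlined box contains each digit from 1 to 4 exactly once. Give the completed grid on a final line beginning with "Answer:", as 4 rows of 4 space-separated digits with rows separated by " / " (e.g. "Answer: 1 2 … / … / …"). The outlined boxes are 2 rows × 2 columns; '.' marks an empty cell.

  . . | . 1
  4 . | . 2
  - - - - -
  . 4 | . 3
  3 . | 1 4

Step 1. [r4c2∈{2}] r4c2 has the single candidate 2. So r4c2=2.
Step 2. [r1c2∈{3}] r1c2's peers cover all but 3. So r1c2=3.
Step 3. [r1c3∈{4}] nothing but 4 survives at r1c3 ⇒ r1c3=4.
Step 4. [r3c1∈{1}] r3c1 is down to just 1 ⇒ r3c1=1.
Step 5. [r1c1∈{2}] r1c1's peers cover all but 2, so r1c1=2.
Step 6. [r2c3∈{3}] r2c3 has the single candidate 3 ⇒ r2c3=3.
Step 7. [r2c2∈{1}] nothing but 1 survives at r2c2, so r2c2=1.
Step 8. [r3c3∈{2}] r3c3's peers cover all but 2, so r3c3=2.

Answer: 2 3 4 1 / 4 1 3 2 / 1 4 2 3 / 3 2 1 4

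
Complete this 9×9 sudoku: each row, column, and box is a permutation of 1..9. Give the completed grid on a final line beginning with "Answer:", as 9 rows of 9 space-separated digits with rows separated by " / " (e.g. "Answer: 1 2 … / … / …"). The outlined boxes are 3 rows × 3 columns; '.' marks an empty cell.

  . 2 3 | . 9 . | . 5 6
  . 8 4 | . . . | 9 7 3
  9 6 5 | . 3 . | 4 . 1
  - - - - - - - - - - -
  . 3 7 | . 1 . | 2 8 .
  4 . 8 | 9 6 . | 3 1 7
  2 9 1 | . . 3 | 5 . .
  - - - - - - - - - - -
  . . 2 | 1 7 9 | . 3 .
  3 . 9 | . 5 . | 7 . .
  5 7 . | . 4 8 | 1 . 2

Step 1. [r6c9∈{4}] r6c9 has the single candidate 4 ⇒ r6c9=4.
Step 2. [r2c5∈{2}] nothing but 2 survives at r2c5 ⇒ r2c5=2.
Step 3. [r7c7∈{6,8}] col 7 places 6 nowhere but r7c7. So r7c7=6.
Step 4. [r3c6∈{7}] nothing but 7 survives at r3c6 ⇒ r3c6=7.
Step 5. [r8c4∈{2,6}] r8c4 is the only open cell in col 4 admitting 2. So r8c4=2.
Step 6. [r2c1∈{1}] r2c1 is down to just 1 ⇒ r2c1=1.
Step 7. [r3c4∈{8}] r3c4 is down to just 8 ⇒ r3c4=8.
Step 8. [r1c4∈{4}] nothing but 4 survives at r1c4. So r1c4=4.
Step 9. [r4c4∈{5}] r4c4's peers cover all but 5, so r4c4=5.
Step 10. [r2c4∈{6}] r2c4's peers cover all but 6. So r2c4=6.
Step 11. [r8c2∈{1,4}] across row 8, 1 lands solely at r8c2. So r8c2=1.
Step 12. [r8c9∈{8}] r8c9 has the single candidate 8 ⇒ r8c9=8.
Step 13. [r9c4∈{3}] r9c4 is down to just 3, so r9c4=3.
Step 14. [r1c7∈{8}] nothing but 8 survives at r1c7, so r1c7=8.
Step 15. [r6c5∈{8}] r6c5's peers cover all but 8 ⇒ r6c5=8.
Step 16. [r2c6∈{5}] r2c6 is down to just 5 ⇒ r2c6=5.
Step 17. [r5c2∈{5}] nothing but 5 survives at r5c2, so r5c2=5.
Step 18. [r6c8∈{6}] nothing but 6 survives at r6c8, so r6c8=6.
Step 19. [r4c1∈{6}] nothing but 6 survives at r4c1, so r4c1=6.
Step 20. [r6c4∈{7}] nothing but 7 survives at r6c4, so r6c4=7.
Step 21. [r4c9∈{9}] r4c9 is down to just 9, so r4c9=9.
Step 22. [r9c3∈{6}] r9c3 is down to just 6. So r9c3=6.
Step 23. [r9c8∈{9}] r9c8's peers cover all but 9. So r9c8=9.
Step 24. [r7c1∈{8}] nothing but 8 survives at r7c1 ⇒ r7c1=8.
Step 25. [r4c6∈{4}] r4c6's peers cover all but 4. So r4c6=4.
Step 26. [r5c6∈{2}] nothing but 2 survives at r5c6 ⇒ r5c6=2.
Step 27. [r8c8∈{4}] r8c8's peers cover all but 4. So r8c8=4.
Step 28. [r7c9∈{5}] r7c9 has the single candidate 5, so r7c9=5.
Step 29. [r7c2∈{4}] r7c2's peers cover all but 4. So r7c2=4.
Step 30. [r1c1∈{7}] only 7 remains possible at r1c1. So r1c1=7.
Step 31. [r1c6∈{1}] r1c6 has the single candidate 1 ⇒ r1c6=1.
Step 32. [r8c6∈{6}] only 6 remains possible at r8c6, so r8c6=6.
Step 33. [r3c8∈{2}] r3c8 has the single candidate 2 ⇒ r3c8=2.

Answer: 7 2 3 4 9 1 8 5 6 / 1 8 4 6 2 5 9 7 3 / 9 6 5 8 3 7 4 2 1 / 6 3 7 5 1 4 2 8 9 / 4 5 8 9 6 2 3 1 7 / 2 9 1 7 8 3 5 6 4 / 8 4 2 1 7 9 6 3 5 / 3 1 9 2 5 6 7 4 8 / 5 7 6 3 4 8 1 9 2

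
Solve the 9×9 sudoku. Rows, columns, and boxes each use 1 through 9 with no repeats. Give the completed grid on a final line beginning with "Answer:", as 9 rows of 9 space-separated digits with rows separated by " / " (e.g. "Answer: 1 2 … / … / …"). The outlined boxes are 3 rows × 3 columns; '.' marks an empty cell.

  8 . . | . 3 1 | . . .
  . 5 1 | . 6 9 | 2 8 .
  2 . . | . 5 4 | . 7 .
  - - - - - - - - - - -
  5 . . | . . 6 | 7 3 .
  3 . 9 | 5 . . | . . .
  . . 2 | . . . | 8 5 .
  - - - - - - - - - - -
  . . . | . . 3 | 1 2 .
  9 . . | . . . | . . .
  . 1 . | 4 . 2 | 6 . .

Step 1. [r9c1∈{7}] nothing but 7 survives at r9c1. So r9c1=7.
Step 2. [r5c7∈{4}] nothing but 4 survives at r5c7. So r5c7=4.
Step 3. [r3c9∈{1,3,6,9}] row 3 places 1 nowhere but r3c9. So r3c9=1.
Step 4. [r6c6∈{7}] only 7 remains possible at r6c6. So r6c6=7.
Step 5. [r2c1∈{4}] r2c1's peers cover all but 4. So r2c1=4.
Step 6. [r7c1∈{6}] r7c1's peers cover all but 6 ⇒ r7c1=6.
Step 7. [r8c8∈{4}] nothing but 4 survives at r8c8, so r8c8=4.
Step 8. [r5c6∈{8}] r5c6 is down to just 8 ⇒ r5c6=8.
Step 9. [r9c8∈{9}] nothing but 9 survives at r9c8. So r9c8=9.
Step 10. [r9c5∈{8}] nothing but 8 survives at r9c5, so r9c5=8.
Step 11. [r1c8∈{6}] r1c8 is down to just 6. So r1c8=6.
Step 12. [r8c6∈{5}] only 5 remains possible at r8c6, so r8c6=5.
Step 13. [r8c7∈{3}] r8c7 is down to just 3 ⇒ r8c7=3.
Step 14. [r8c3∈{8}] r8c3 is down to just 8 ⇒ r8c3=8.
Step 15. [r4c3∈{4}] r4c3's peers cover all but 4. So r4c3=4.
Step 16. [r8c9∈{7}] only 7 remains possible at r8c9, so r8c9=7.
Step 17. [r8c5∈{1}] r8c5's peers cover all but 1 ⇒ r8c5=1.
Step 18. [r3c7∈{9}] r3c7 has the single candidate 9, so r3c7=9.
Step 19. [r5c5∈{2}] r5c5 has the single candidate 2, so r5c5=2.
Step 20. [r4c5∈{9}] nothing but 9 survives at r4c5. So r4c5=9.
Step 21. [r6c2∈{6}] r6c2's peers cover all but 6. So r6c2=6.
Step 22. [r9c9∈{5}] r9c9 is down to just 5 ⇒ r9c9=5.
Step 23. [r2c4∈{7}] r2c4 is down to just 7, so r2c4=7.
Step 24. [r6c4∈{1,3}] row 6 places 3 nowhere but r6c4 ⇒ r6c4=3.
Step 25. [r1c3∈{7}] only 7 remains possible at r1c3 ⇒ r1c3=7.
Step 26. [r3c2∈{3}] r3c2 is down to just 3 ⇒ r3c2=3.
Step 27. [r8c2∈{2}] r8c2 has the single candidate 2, so r8c2=2.
Step 28. [r4c4∈{1}] only 1 remains possible at r4c4, so r4c4=1.
Step 29. [r7c2∈{4}] r7c2's peers cover all but 4, so r7c2=4.
Step 30. [r7c3∈{5}] nothing but 5 survives at r7c3. So r7c3=5.
Step 31. [r6c1∈{1}] r6c1's peers cover all but 1. So r6c1=1.
Step 32. [r1c2∈{9}] nothing but 9 survives at r1c2, so r1c2=9.
Step 33. [r6c9∈{9}] r6c9 has the single candidate 9 ⇒ r6c9=9.
Step 34. [r5c8∈{1}] r5c8 has the single candidate 1. So r5c8=1.
Step 35. [r5c2∈{7}] r5c2 is down to just 7 ⇒ r5c2=7.
Step 36. [r3c4∈{8}] only 8 remains possible at r3c4, so r3c4=8.
Step 37. [r8c4∈{6}] r8c4 is down to just 6. So r8c4=6.
Step 38. [r5c9∈{6}] r5c9's peers cover all but 6, so r5c9=6.
Step 39. [r1c9∈{4}] r1c9 has the single candidate 4. So r1c9=4.
Step 40. [r7c4∈{9}] r7c4 has the single candidate 9 ⇒ r7c4=9.
Step 41. [r1c4∈{2}] r1c4's peers cover all but 2. So r1c4=2.
Step 42. [r6c5∈{4}] r6c5's peers cover all but 4, so r6c5=4.
Step 43. [r1c7∈{5}] r1c7 is down to just 5 ⇒ r1c7=5.
Step 44. [r2c9∈{3}] r2c9 is down to just 3. So r2c9=3.
Step 45. [r4c9∈{2}] only 2 remains possible at r4c9. So r4c9=2.
Step 46. [r4c2∈{8}] only 8 remains possible at r4c2. So r4c2=8.
Step 47. [r3c3∈{6}] nothing but 6 survives at r3c3 ⇒ r3c3=6.
Step 48. [r9c3∈{3}] r9c3 is down to just 3. So r9c3=3.
Step 49. [r7c9∈{8}] r7c9 is down to just 8 ⇒ r7c9=8.
Step 50. [r7c5∈{7}] r7c5 has the single candidate 7 ⇒ r7c5=7.

Answer: 8 9 7 2 3 1 5 6 4 / 4 5 1 7 6 9 2 8 3 / 2 3 6 8 5 4 9 7 1 / 5 8 4 1 9 6 7 3 2 / 3 7 9 5 2 8 4 1 6 / 1 6 2 3 4 7 8 5 9 / 6 4 5 9 7 3 1 2 8 / 9 2 8 6 1 5 3 4 7 / 7 1 3 4 8 2 6 9 5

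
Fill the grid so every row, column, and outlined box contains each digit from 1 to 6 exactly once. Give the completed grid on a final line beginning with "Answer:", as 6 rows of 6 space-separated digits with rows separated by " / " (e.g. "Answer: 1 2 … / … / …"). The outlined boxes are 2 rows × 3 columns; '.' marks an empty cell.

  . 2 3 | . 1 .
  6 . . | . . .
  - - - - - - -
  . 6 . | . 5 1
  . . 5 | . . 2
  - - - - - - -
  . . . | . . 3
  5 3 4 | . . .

Step 1. [r5c4∈{1,2,4,5,6}] r5c4 is the only open cell in row 5 admitting 5. So r5c4=5.
Step 2. [r1c1∈{4}] r1c1 has the single candidate 4 ⇒ r1c1=4.
Step 3. [r5c2∈{1}] r5c2 is down to just 1. So r5c2=1.
Step 4. [r6c6∈{6}] r6c6's peers cover all but 6, so r6c6=6.
Step 5. [r3c4∈{3,4}] r3c4 is the only open cell in row 3 admitting 4. So r3c4=4.
Step 6. [r6c5∈{2}] only 2 remains possible at r6c5, so r6c5=2.
Step 7. [r4c5∈{3,6}] in col 5, 6 fits only at r4c5 ⇒ r4c5=6.
Step 8. [r3c3∈{2}] only 2 remains possible at r3c3. So r3c3=2.
Step 9. [r2c5∈{3,4}] r2c5 is the only open cell in col 5 admitting 3. So r2c5=3.
Step 10. [r3c1∈{3}] nothing but 3 survives at r3c1. So r3c1=3.
Step 11. [r2c6∈{4,5}] r2c6 is the only open cell in row 2 admitting 4, so r2c6=4.
Step 12. [r4c4∈{3}] r4c4 is down to just 3. So r4c4=3.
Step 13. [r5c5∈{4}] r5c5 has the single candidate 4. So r5c5=4.
Step 14. [r4c1∈{1}] r4c1's peers cover all but 1 ⇒ r4c1=1.
Step 15. [r5c3∈{6}] r5c3 has the single candidate 6 ⇒ r5c3=6.
Step 16. [r4c2∈{4}] r4c2 is down to just 4. So r4c2=4.
Step 17. [r2c2∈{5}] r2c2 is down to just 5 ⇒ r2c2=5.
Step 18. [r2c3∈{1}] r2c3 is down to just 1. So r2c3=1.
Step 19. [r6c4∈{1}] nothing but 1 survives at r6c4. So r6c4=1.
Step 20. [r2c4∈{2}] r2c4 has the single candidate 2. So r2c4=2.
Step 21. [r1c4∈{6}] only 6 remains possible at r1c4 ⇒ r1c4=6.
Step 22. [r5c1∈{2}] r5c1 has the single candidate 2. So r5c1=2.
Step 23. [r1c6∈{5}] r1c6 is down to just 5 ⇒ r1c6=5.

Answer: 4 2 3 6 1 5 / 6 5 1 2 3 4 / 3 6 2 4 5 1 / 1 4 5 3 6 2 / 2 1 6 5 4 3 / 5 3 4 1 2 6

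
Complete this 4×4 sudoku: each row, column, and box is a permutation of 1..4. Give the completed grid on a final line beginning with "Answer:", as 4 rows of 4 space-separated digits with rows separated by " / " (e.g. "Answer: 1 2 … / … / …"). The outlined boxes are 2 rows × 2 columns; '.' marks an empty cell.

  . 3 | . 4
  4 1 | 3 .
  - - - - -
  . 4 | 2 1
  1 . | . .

Step 1. [r3c1∈{3}] r3c1's peers cover all but 3. So r3c1=3.
Step 2. [r4c2∈{2}] only 2 remains possible at r4c2 ⇒ r4c2=2.
Step 3. [r1c1∈{2}] nothing but 2 survives at r1c1, so r1c1=2.
Step 4. [r4c3∈{4}] r4c3's peers cover all but 4 ⇒ r4c3=4.
Step 5. [r1c3∈{1}] r1c3's peers cover all but 1 ⇒ r1c3=1.
Step 6. [r4c4∈{3}] r4c4 has the single candidate 3 ⇒ r4c4=3.
Step 7. [r2c4∈{2}] r2c4 has the single candidate 2. So r2c4=2.

Answer: 2 3 1 4 / 4 1 3 2 / 3 4 2 1 / 1 2 4 3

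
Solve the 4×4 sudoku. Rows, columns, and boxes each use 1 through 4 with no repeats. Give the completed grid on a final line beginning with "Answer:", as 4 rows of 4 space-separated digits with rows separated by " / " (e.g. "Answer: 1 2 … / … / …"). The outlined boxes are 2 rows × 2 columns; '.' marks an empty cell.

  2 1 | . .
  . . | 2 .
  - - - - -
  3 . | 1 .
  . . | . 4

Step 1. [r3c2∈{2,4}] in row 3, 4 fits only at r3c2 ⇒ r3c2=4.
Step 2. [r1c4∈{3}] r1c4's peers cover all but 3, so r1c4=3.
Step 3. [r2c2∈{3}] r2c2's peers cover all but 3, so r2c2=3.
Step 4. [r1c3∈{4}] r1c3's peers cover all but 4. So r1c3=4.
Step 5. [r4c1∈{1}] r4c1 is down to just 1, so r4c1=1.
Step 6. [r2c4∈{1}] only 1 remains possible at r2c4. So r2c4=1.
Step 7. [r2c1∈{4}] r2c1 is down to just 4, so r2c1=4.
Step 8. [r4c2∈{2}] r4c2's peers cover all but 2. So r4c2=2.
Step 9. [r4c3∈{3}] nothing but 3 survives at r4c3, so r4c3=3.
Step 10. [r3c4∈{2}] only 2 remains possible at r3c4. So r3c4=2.

Answer: 2 1 4 3 / 4 3 2 1 / 3 4 1 2 / 1 2 3 4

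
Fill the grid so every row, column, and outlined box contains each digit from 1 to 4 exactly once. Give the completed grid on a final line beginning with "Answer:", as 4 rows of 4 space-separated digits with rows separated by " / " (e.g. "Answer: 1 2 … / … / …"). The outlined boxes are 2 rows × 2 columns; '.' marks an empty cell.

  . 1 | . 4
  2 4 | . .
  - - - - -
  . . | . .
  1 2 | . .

Step 1. [r4c4∈{3}] r4c4 has the single candidate 3, so r4c4=3.
Step 2. [r3c1∈{3,4}] col 1 places 4 nowhere but r3c1. So r3c1=4.
Step 3. [r2c3∈{1,3}] row 2 places 3 nowhere but r2c3. So r2c3=3.
Step 4. [r3c4∈{1,2}] 2 has one home in col 4: r3c4. So r3c4=2.
Step 5. [r3c2∈{3}] nothing but 3 survives at r3c2 ⇒ r3c2=3.
Step 6. [r4c3∈{4}] r4c3 is down to just 4 ⇒ r4c3=4.
Step 7. [r3c3∈{1}] only 1 remains possible at r3c3, so r3c3=1.
Step 8. [r1c3∈{2}] r1c3 is down to just 2 ⇒ r1c3=2.
Step 9. [r1c1∈{3}] r1c1's peers cover all but 3. So r1c1=3.
Step 10. [r2c4∈{1}] r2c4 is down to just 1. So r2c4=1.

Answer: 3 1 2 4 / 2 4 3 1 / 4 3 1 2 / 1 2 4 3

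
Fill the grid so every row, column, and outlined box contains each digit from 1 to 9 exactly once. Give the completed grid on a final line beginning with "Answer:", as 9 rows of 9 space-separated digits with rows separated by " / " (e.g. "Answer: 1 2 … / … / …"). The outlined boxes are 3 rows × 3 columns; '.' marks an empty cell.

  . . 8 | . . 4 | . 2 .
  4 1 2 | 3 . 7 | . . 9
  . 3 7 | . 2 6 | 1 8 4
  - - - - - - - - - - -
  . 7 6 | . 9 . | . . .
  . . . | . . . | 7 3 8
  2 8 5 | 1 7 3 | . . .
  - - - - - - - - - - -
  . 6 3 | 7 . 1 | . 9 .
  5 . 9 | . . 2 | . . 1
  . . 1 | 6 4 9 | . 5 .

Step 1. [r3c4∈{5,9}] 5 has one home in row 3: r3c4. So r3c4=5.
Step 2. [r7c7∈{2,4,8}] across row 7, 4 lands solely at r7c7 ⇒ r7c7=4.
Step 3. [r2c8∈{6}] only 6 remains possible at r2c8 ⇒ r2c8=6.
Step 4. [r8c4∈{8}] r8c4's peers cover all but 8. So r8c4=8.
Step 5. [r2c7∈{5}] r2c7 is down to just 5 ⇒ r2c7=5.
Step 6. [r1c7∈{3}] only 3 remains possible at r1c7. So r1c7=3.
Step 7. [r3c1∈{9}] r3c1 has the single candidate 9 ⇒ r3c1=9.
Step 8. [r7c9∈{2}] r7c9's peers cover all but 2. So r7c9=2.
Step 9. [r5c4∈{2,4}] across row 5, 2 lands solely at r5c4. So r5c4=2.
Step 10. [r4c8∈{1,4}] col 8 places 1 nowhere but r4c8. So r4c8=1.
Step 11. [r9c1∈{7,8}] col 1 places 7 nowhere but r9c1. So r9c1=7.
Step 12. [r5c6∈{5}] r5c6 is down to just 5 ⇒ r5c6=5.
Step 13. [r6c9∈{6}] r6c9's peers cover all but 6, so r6c9=6.
Step 14. [r5c3∈{4}] r5c3 has the single candidate 4, so r5c3=4.
Step 15. [r5c2∈{9}] nothing but 9 survives at r5c2 ⇒ r5c2=9.
Step 16. [r4c4∈{4}] r4c4's peers cover all but 4. So r4c4=4.
Step 17. [r9c2∈{2}] nothing but 2 survives at r9c2. So r9c2=2.
Step 18. [r5c1∈{1}] only 1 remains possible at r5c1 ⇒ r5c1=1.
Step 19. [r1c2∈{5}] r1c2's peers cover all but 5, so r1c2=5.
Step 20. [r5c5∈{6}] nothing but 6 survives at r5c5. So r5c5=6.
Step 21. [r7c5∈{5}] nothing but 5 survives at r7c5, so r7c5=5.
Step 22. [r8c8∈{7}] nothing but 7 survives at r8c8, so r8c8=7.
Step 23. [r2c5∈{8}] only 8 remains possible at r2c5. So r2c5=8.
Step 24. [r8c2∈{4}] nothing but 4 survives at r8c2 ⇒ r8c2=4.
Step 25. [r6c8∈{4}] r6c8's peers cover all but 4 ⇒ r6c8=4.
Step 26. [r8c5∈{3}] r8c5 has the single candidate 3, so r8c5=3.
Step 27. [r9c7∈{8}] only 8 remains possible at r9c7, so r9c7=8.
Step 28. [r8c7∈{6}] only 6 remains possible at r8c7, so r8c7=6.
Step 29. [r1c5∈{1}] r1c5 is down to just 1. So r1c5=1.
Step 30. [r4c6∈{8}] only 8 remains possible at r4c6. So r4c6=8.
Step 31. [r1c1∈{6}] only 6 remains possible at r1c1 ⇒ r1c1=6.
Step 32. [r1c9∈{7}] only 7 remains possible at r1c9, so r1c9=7.
Step 33. [r4c9∈{5}] r4c9's peers cover all but 5. So r4c9=5.
Step 34. [r4c7∈{2}] r4c7 is down to just 2 ⇒ r4c7=2.
Step 35. [r1c4∈{9}] r1c4's peers cover all but 9. So r1c4=9.
Step 36. [r7c1∈{8}] r7c1's peers cover all but 8, so r7c1=8.
Step 37. [r6c7∈{9}] r6c7's peers cover all but 9 ⇒ r6c7=9.
Step 38. [r4c1∈{3}] r4c1 has the single candidate 3 ⇒ r4c1=3.
Step 39. [r9c9∈{3}] r9c9 is down to just 3. So r9c9=3.

Answer: 6 5 8 9 1 4 3 2 7 / 4 1 2 3 8 7 5 6 9 / 9 3 7 5 2 6 1 8 4 / 3 7 6 4 9 8 2 1 5 / 1 9 4 2 6 5 7 3 8 / 2 8 5 1 7 3 9 4 6 / 8 6 3 7 5 1 4 9 2 / 5 4 9 8 3 2 6 7 1 / 7 2 1 6 4 9 8 5 3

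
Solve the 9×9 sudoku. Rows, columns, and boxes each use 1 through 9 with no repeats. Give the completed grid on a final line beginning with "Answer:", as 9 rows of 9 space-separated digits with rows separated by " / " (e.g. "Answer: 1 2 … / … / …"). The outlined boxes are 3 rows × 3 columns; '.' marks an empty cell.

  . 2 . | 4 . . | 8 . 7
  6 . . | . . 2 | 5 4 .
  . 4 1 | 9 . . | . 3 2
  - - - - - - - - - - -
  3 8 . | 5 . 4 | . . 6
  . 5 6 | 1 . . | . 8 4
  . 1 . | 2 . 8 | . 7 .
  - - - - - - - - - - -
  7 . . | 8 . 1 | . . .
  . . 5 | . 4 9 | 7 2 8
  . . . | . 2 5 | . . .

Step 1. [r2c2∈{3,7,9}] in col 2, 7 fits only at r2c2. So r2c2=7.
Step 2. [r2c4∈{3}] r2c4 is down to just 3, so r2c4=3.
Step 3. [r7c5∈{3,6}] 3 has one home in box 8: r7c5. So r7c5=3.
Step 4. [r3c7∈{6}] r3c7 has the single candidate 6, so r3c7=6.
Step 5. [r6c9∈{3,5,9}] 5 has one home in row 6: r6c9 ⇒ r6c9=5.
Step 6. [r7c9∈{9}] nothing but 9 survives at r7c9. So r7c9=9.
Step 7. [r2c3∈{8,9}] in row 2, 9 fits only at r2c3, so r2c3=9.
Step 8. [r9c9∈{1,3}] across col 9, 3 lands solely at r9c9 ⇒ r9c9=3.
Step 9. [r3c1∈{5,8}] across box 1, 8 lands solely at r3c1. So r3c1=8.
Step 10. [r7c2∈{6}] nothing but 6 survives at r7c2. So r7c2=6.
Step 11. [r5c1∈{2,9}] r5c1 is the only open cell in col 1 admitting 2 ⇒ r5c1=2.
Step 12. [r6c1∈{4,9}] box 4 places 9 nowhere but r6c1, so r6c1=9.
Step 13. [r9c1∈{1,4}] in col 1, 4 fits only at r9c1, so r9c1=4.
Step 14. [r1c8∈{1,9}] row 1 places 9 nowhere but r1c8, so r1c8=9.
Step 15. [r1c5∈{1,5,6}] row 1 places 1 nowhere but r1c5, so r1c5=1.
Step 16. [r4c7∈{1,2,9}] in row 4, 2 fits only at r4c7. So r4c7=2.
Step 17. [r5c6∈{3,7}] 3 has one home in col 6: r5c6, so r5c6=3.
Step 18. [r5c5∈{7,9}] in row 5, 7 fits only at r5c5. So r5c5=7.
Step 19. [r9c8∈{1,6}] r9c8 is the only open cell in col 8 admitting 6, so r9c8=6.
Step 20. [r8c1∈{1}] nothing but 1 survives at r8c1. So r8c1=1.
Step 21. [r6c7∈{3}] r6c7 has the single candidate 3 ⇒ r6c7=3.
Step 22. [r9c4∈{7}] r9c4's peers cover all but 7, so r9c4=7.
Step 23. [r6c5∈{6}] only 6 remains possible at r6c5. So r6c5=6.
Step 24. [r4c3∈{7}] r4c3's peers cover all but 7. So r4c3=7.
Step 25. [r2c5∈{8}] r2c5 is down to just 8. So r2c5=8.
Step 26. [r8c4∈{6}] r8c4 is down to just 6. So r8c4=6.
Step 27. [r1c3∈{3}] r1c3's peers cover all but 3, so r1c3=3.
Step 28. [r3c5∈{5}] r3c5 has the single candidate 5 ⇒ r3c5=5.
Step 29. [r4c5∈{9}] r4c5 is down to just 9. So r4c5=9.
Step 30. [r7c8∈{5}] r7c8 is down to just 5 ⇒ r7c8=5.
Step 31. [r7c3∈{2}] only 2 remains possible at r7c3, so r7c3=2.
Step 32. [r9c2∈{9}] only 9 remains possible at r9c2, so r9c2=9.
Step 33. [r1c6∈{6}] only 6 remains possible at r1c6. So r1c6=6.
Step 34. [r8c2∈{3}] r8c2's peers cover all but 3, so r8c2=3.
Step 35. [r2c9∈{1}] r2c9 is down to just 1. So r2c9=1.
Step 36. [r5c7∈{9}] r5c7 is down to just 9 ⇒ r5c7=9.
Step 37. [r4c8∈{1}] nothing but 1 survives at r4c8, so r4c8=1.
Step 38. [r9c7∈{1}] r9c7 has the single candidate 1. So r9c7=1.
Step 39. [r6c3∈{4}] nothing but 4 survives at r6c3, so r6c3=4.
Step 40. [r1c1∈{5}] r1c1's peers cover all but 5 ⇒ r1c1=5.
Step 41. [r7c7∈{4}] nothing but 4 survives at r7c7, so r7c7=4.
Step 42. [r9c3∈{8}] r9c3's peers cover all but 8. So r9c3=8.
Step 43. [r3c6∈{7}] r3c6 is down to just 7. So r3c6=7.

Answer: 5 2 3 4 1 6 8 9 7 / 6 7 9 3 8 2 5 4 1 / 8 4 1 9 5 7 6 3 2 / 3 8 7 5 9 4 2 1 6 / 2 5 6 1 7 3 9 8 4 / 9 1 4 2 6 8 3 7 5 / 7 6 2 8 3 1 4 5 9 / 1 3 5 6 4 9 7 2 8 / 4 9 8 7 2 5 1 6 3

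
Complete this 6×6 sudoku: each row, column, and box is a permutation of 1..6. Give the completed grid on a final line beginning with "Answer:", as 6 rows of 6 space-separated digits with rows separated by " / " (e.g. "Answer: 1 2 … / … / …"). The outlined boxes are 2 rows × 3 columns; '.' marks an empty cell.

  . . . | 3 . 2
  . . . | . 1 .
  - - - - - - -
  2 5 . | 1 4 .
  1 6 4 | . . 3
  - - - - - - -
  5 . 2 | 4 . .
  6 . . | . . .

Step 1. [r2c6∈{4,5,6}] 4 has one home in col 6: r2c6. So r2c6=4.
Step 2. [r6c6∈{1,5}] col 6 places 5 nowhere but r6c6 ⇒ r6c6=5.
Step 3. [r6c2∈{1,3,4}] r6c2 is the only open cell in row 6 admitting 4 ⇒ r6c2=4.
Step 4. [r6c3∈{1,3}] row 6 places 1 nowhere but r6c3 ⇒ r6c3=1.
Step 5. [r2c4∈{5,6}] 6 has one home in col 4: r2c4, so r2c4=6.
Step 6. [r5c5∈{3,6}] across col 5, 6 lands solely at r5c5 ⇒ r5c5=6.
Step 7. [r2c1∈{3}] r2c1 is down to just 3 ⇒ r2c1=3.
Step 8. [r1c5∈{5}] r1c5's peers cover all but 5, so r1c5=5.
Step 9. [r6c4∈{2}] r6c4 is down to just 2, so r6c4=2.
Step 10. [r6c5∈{3}] r6c5's peers cover all but 3. So r6c5=3.
Step 11. [r4c4∈{5}] only 5 remains possible at r4c4 ⇒ r4c4=5.
Step 12. [r3c3∈{3}] r3c3 is down to just 3, so r3c3=3.
Step 13. [r1c2∈{1}] r1c2 has the single candidate 1, so r1c2=1.
Step 14. [r1c1∈{4}] only 4 remains possible at r1c1 ⇒ r1c1=4.
Step 15. [r2c2∈{2}] r2c2 is down to just 2, so r2c2=2.
Step 16. [r1c3∈{6}] r1c3 is down to just 6, so r1c3=6.
Step 17. [r2c3∈{5}] r2c3 has the single candidate 5 ⇒ r2c3=5.
Step 18. [r5c6∈{1}] only 1 remains possible at r5c6, so r5c6=1.
Step 19. [r4c5∈{2}] nothing but 2 survives at r4c5. So r4c5=2.
Step 20. [r5c2∈{3}] r5c2's peers cover all but 3, so r5c2=3.
Step 21. [r3c6∈{6}] nothing but 6 survives at r3c6. So r3c6=6.

Answer: 4 1 6 3 5 2 / 3 2 5 6 1 4 / 2 5 3 1 4 6 / 1 6 4 5 2 3 / 5 3 2 4 6 1 / 6 4 1 2 3 5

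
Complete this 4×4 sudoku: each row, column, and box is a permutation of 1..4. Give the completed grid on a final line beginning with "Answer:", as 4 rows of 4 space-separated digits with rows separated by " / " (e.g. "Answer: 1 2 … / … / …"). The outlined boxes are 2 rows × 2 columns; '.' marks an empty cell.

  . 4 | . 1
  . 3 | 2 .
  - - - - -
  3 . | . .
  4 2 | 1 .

Step 1. [r3c3∈{4}] r3c3 has the single candidate 4 ⇒ r3c3=4.
Step 2. [r4c4∈{3}] only 3 remains possible at r4c4, so r4c4=3.
Step 3. [r1c3∈{3}] r1c3 has the single candidate 3. So r1c3=3.
Step 4. [r3c2∈{1}] r3c2 is down to just 1, so r3c2=1.
Step 5. [r1c1∈{2}] r1c1 has the single candidate 2, so r1c1=2.
Step 6. [r3c4∈{2}] only 2 remains possible at r3c4, so r3c4=2.
Step 7. [r2c4∈{4}] r2c4 has the single candidate 4, so r2c4=4.
Step 8. [r2c1∈{1}] only 1 remains possible at r2c1. So r2c1=1.

Answer: 2 4 3 1 / 1 3 2 4 / 3 1 4 2 / 4 2 1 3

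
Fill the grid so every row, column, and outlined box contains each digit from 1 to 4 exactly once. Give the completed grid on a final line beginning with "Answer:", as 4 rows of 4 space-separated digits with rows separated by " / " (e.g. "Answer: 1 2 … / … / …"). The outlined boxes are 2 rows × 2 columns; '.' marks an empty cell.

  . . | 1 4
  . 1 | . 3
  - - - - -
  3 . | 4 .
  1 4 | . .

Step 1. [r3c2∈{2}] r3c2's peers cover all but 2 ⇒ r3c2=2.
Step 2. [r2c3∈{2}] nothing but 2 survives at r2c3 ⇒ r2c3=2.
Step 3. [r1c1∈{2}] r1c1 is down to just 2. So r1c1=2.
Step 4. [r2c1∈{4}] nothing but 4 survives at r2c1, so r2c1=4.
Step 5. [r3c4∈{1}] r3c4's peers cover all but 1. So r3c4=1.
Step 6. [r1c2∈{3}] r1c2 has the single candidate 3, so r1c2=3.
Step 7. [r4c4∈{2}] r4c4 is down to just 2. So r4c4=2.
Step 8. [r4c3∈{3}] only 3 remains possible at r4c3 ⇒ r4c3=3.

Answer: 2 3 1 4 / 4 1 2 3 / 3 2 4 1 / 1 4 3 2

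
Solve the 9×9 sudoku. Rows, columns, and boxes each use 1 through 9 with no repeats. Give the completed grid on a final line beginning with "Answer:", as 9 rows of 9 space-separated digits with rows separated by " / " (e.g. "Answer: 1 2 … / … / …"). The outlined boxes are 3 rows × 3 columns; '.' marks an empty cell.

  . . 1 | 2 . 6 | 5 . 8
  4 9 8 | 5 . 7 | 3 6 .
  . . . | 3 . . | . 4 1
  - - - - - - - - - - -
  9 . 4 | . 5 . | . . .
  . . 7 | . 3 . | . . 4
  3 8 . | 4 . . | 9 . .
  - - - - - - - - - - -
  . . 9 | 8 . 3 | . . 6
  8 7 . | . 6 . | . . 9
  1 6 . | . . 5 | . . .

Step 1. [r8c4∈{1}] nothing but 1 survives at r8c4 ⇒ r8c4=1.
Step 2. [r6c9∈{2,5,7}] 5 has one home in col 9: r6c9. So r6c9=5.
Step 3. [r8c6∈{2,4}] in col 6, 4 fits only at r8c6 ⇒ r8c6=4.
Step 4. [r8c7∈{2}] nothing but 2 survives at r8c7. So r8c7=2.
Step 5. [r3c7∈{7}] nothing but 7 survives at r3c7 ⇒ r3c7=7.
Step 6. [r6c3∈{2,6}] in row 6, 6 fits only at r6c3 ⇒ r6c3=6.
Step 7. [r7c2∈{2,4,5}] in col 2, 4 fits only at r7c2, so r7c2=4.
Step 8. [r7c7∈{1}] r7c7's peers cover all but 1 ⇒ r7c7=1.
Step 9. [r3c5∈{8,9}] r3c5 is the only open cell in col 5 admitting 8. So r3c5=8.
Step 10. [r3c6∈{9}] r3c6 has the single candidate 9, so r3c6=9.
Step 11. [r9c5∈{2,7,9}] 9 has one home in col 5: r9c5, so r9c5=9.
Step 12. [r9c4∈{7}] r9c4 has the single candidate 7. So r9c4=7.
Step 13. [r9c9∈{3}] only 3 remains possible at r9c9, so r9c9=3.
Step 14. [r4c8∈{1,2,3,7,8}] r4c8 is the only open cell in row 4 admitting 3 ⇒ r4c8=3.
Step 15. [r6c5∈{1,2,7}] r6c5 is the only open cell in col 5 admitting 7, so r6c5=7.
Step 16. [r3c1∈{2,5,6}] r3c1 is the only open cell in row 3 admitting 6 ⇒ r3c1=6.
Step 17. [r9c3∈{2}] nothing but 2 survives at r9c3, so r9c3=2.
Step 18. [r5c1∈{2,5}] col 1 places 2 nowhere but r5c1 ⇒ r5c1=2.
Step 19. [r6c8∈{1,2}] r6c8 is the only open cell in col 8 admitting 2. So r6c8=2.
Step 20. [r5c8∈{1,8}] 1 has one home in col 8: r5c8. So r5c8=1.
Step 21. [r5c6∈{8}] r5c6 has the single candidate 8. So r5c6=8.
Step 22. [r4c7∈{6,8}] row 4 places 8 nowhere but r4c7, so r4c7=8.
Step 23. [r8c8∈{5}] nothing but 5 survives at r8c8, so r8c8=5.
Step 24. [r4c4∈{6}] r4c4 has the single candidate 6, so r4c4=6.
Step 25. [r6c6∈{1}] r6c6's peers cover all but 1. So r6c6=1.
Step 26. [r3c2∈{2,5}] 2 has one home in row 3: r3c2 ⇒ r3c2=2.
Step 27. [r1c5∈{4}] r1c5 is down to just 4, so r1c5=4.
Step 28. [r4c9∈{7}] r4c9 is down to just 7. So r4c9=7.
Step 29. [r3c3∈{5}] r3c3's peers cover all but 5, so r3c3=5.
Step 30. [r9c8∈{8}] nothing but 8 survives at r9c8 ⇒ r9c8=8.
Step 31. [r5c2∈{5}] nothing but 5 survives at r5c2, so r5c2=5.
Step 32. [r1c1∈{7}] nothing but 7 survives at r1c1 ⇒ r1c1=7.
Step 33. [r4c2∈{1}] r4c2 has the single candidate 1, so r4c2=1.
Step 34. [r7c5∈{2}] nothing but 2 survives at r7c5, so r7c5=2.
Step 35. [r7c8∈{7}] nothing but 7 survives at r7c8, so r7c8=7.
Step 36. [r7c1∈{5}] only 5 remains possible at r7c1 ⇒ r7c1=5.
Step 37. [r5c4∈{9}] nothing but 9 survives at r5c4. So r5c4=9.
Step 38. [r5c7∈{6}] r5c7's peers cover all but 6, so r5c7=6.
Step 39. [r8c3∈{3}] r8c3 has the single candidate 3, so r8c3=3.
Step 40. [r1c2∈{3}] nothing but 3 survives at r1c2. So r1c2=3.
Step 41. [r2c5∈{1}] r2c5's peers cover all but 1 ⇒ r2c5=1.
Step 42. [r4c6∈{2}] only 2 remains possible at r4c6 ⇒ r4c6=2.
Step 43. [r1c8∈{9}] r1c8 has the single candidate 9, so r1c8=9.
Step 44. [r2c9∈{2}] r2c9 is down to just 2, so r2c9=2.
Step 45. [r9c7∈{4}] r9c7's peers cover all but 4 ⇒ r9c7=4.

Answer: 7 3 1 2 4 6 5 9 8 / 4 9 8 5 1 7 3 6 2 / 6 2 5 3 8 9 7 4 1 / 9 1 4 6 5 2 8 3 7 / 2 5 7 9 3 8 6 1 4 / 3 8 6 4 7 1 9 2 5 / 5 4 9 8 2 3 1 7 6 / 8 7 3 1 6 4 2 5 9 / 1 6 2 7 9 5 4 8 3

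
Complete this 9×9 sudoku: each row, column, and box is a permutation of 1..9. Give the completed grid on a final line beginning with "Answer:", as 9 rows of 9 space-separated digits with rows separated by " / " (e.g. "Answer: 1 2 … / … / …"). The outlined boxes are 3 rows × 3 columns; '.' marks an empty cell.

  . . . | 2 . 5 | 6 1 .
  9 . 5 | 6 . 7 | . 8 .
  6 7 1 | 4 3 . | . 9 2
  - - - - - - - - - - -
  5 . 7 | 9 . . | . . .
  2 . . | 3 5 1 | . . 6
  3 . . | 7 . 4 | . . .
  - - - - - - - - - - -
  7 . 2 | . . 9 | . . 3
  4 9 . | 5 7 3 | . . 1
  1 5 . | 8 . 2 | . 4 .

Step 1. [r4c6∈{6,8}] col 6 places 6 nowhere but r4c6. So r4c6=6.
Step 2. [r6c9∈{5,8,9}] in col 9, 5 fits only at r6c9, so r6c9=5.
Step 3. [r4c9∈{4,8}] r4c9 is the only open cell in col 9 admitting 8. So r4c9=8.
Step 4. [r6c8∈{2}] r6c8 is down to just 2 ⇒ r6c8=2.
Step 5. [r2c7∈{3,4}] r2c7 is the only open cell in box 3 admitting 3. So r2c7=3.
Step 6. [r6c5∈{8}] nothing but 8 survives at r6c5 ⇒ r6c5=8.
Step 7. [r1c2∈{3,4,8}] r1c2 is the only open cell in col 2 admitting 3 ⇒ r1c2=3.
Step 8. [r1c9∈{4,7}] 7 has one home in row 1: r1c9, so r1c9=7.
Step 9. [r1c3∈{4,8}] row 1 places 4 nowhere but r1c3 ⇒ r1c3=4.
Step 10. [r9c7∈{7,9}] r9c7 is the only open cell in row 9 admitting 7 ⇒ r9c7=7.
Step 11. [r7c5∈{1,4,6}] across row 7, 4 lands solely at r7c5 ⇒ r7c5=4.
Step 12. [r8c8∈{6}] r8c8 has the single candidate 6 ⇒ r8c8=6.
Step 13. [r7c2∈{6,8}] r7c2 is the only open cell in row 7 admitting 6. So r7c2=6.
Step 14. [r7c7∈{5,8}] row 7 places 8 nowhere but r7c7. So r7c7=8.
Step 15. [r6c2∈{1}] only 1 remains possible at r6c2 ⇒ r6c2=1.
Step 16. [r5c2∈{4,8}] col 2 places 8 nowhere but r5c2. So r5c2=8.
Step 17. [r6c7∈{9}] r6c7 has the single candidate 9. So r6c7=9.
Step 18. [r4c7∈{1,4}] row 4 places 1 nowhere but r4c7 ⇒ r4c7=1.
Step 19. [r3c7∈{5}] r3c7 is down to just 5 ⇒ r3c7=5.
Step 20. [r7c4∈{1}] nothing but 1 survives at r7c4, so r7c4=1.
Step 21. [r6c3∈{6}] nothing but 6 survives at r6c3. So r6c3=6.
Step 22. [r8c3∈{8}] r8c3's peers cover all but 8. So r8c3=8.
Step 23. [r4c8∈{3}] r4c8 is down to just 3. So r4c8=3.
Step 24. [r2c9∈{4}] nothing but 4 survives at r2c9 ⇒ r2c9=4.
Step 25. [r5c8∈{7}] only 7 remains possible at r5c8 ⇒ r5c8=7.
Step 26. [r1c1∈{8}] r1c1 is down to just 8. So r1c1=8.
Step 27. [r9c9∈{9}] r9c9 has the single candidate 9 ⇒ r9c9=9.
Step 28. [r5c7∈{4}] only 4 remains possible at r5c7. So r5c7=4.
Step 29. [r2c5∈{1}] r2c5 is down to just 1. So r2c5=1.
Step 30. [r9c3∈{3}] r9c3 has the single candidate 3. So r9c3=3.
Step 31. [r8c7∈{2}] r8c7 has the single candidate 2, so r8c7=2.
Step 32. [r5c3∈{9}] nothing but 9 survives at r5c3, so r5c3=9.
Step 33. [r4c2∈{4}] only 4 remains possible at r4c2. So r4c2=4.
Step 34. [r9c5∈{6}] r9c5 is down to just 6, so r9c5=6.
Step 35. [r2c2∈{2}] r2c2 is down to just 2, so r2c2=2.
Step 36. [r7c8∈{5}] nothing but 5 survives at r7c8 ⇒ r7c8=5.
Step 37. [r3c6∈{8}] r3c6 has the single candidate 8, so r3c6=8.
Step 38. [r1c5∈{9}] r1c5's peers cover all but 9, so r1c5=9.
Step 39. [r4c5∈{2}] only 2 remains possible at r4c5 ⇒ r4c5=2.

Answer: 8 3 4 2 9 5 6 1 7 / 9 2 5 6 1 7 3 8 4 / 6 7 1 4 3 8 5 9 2 / 5 4 7 9 2 6 1 3 8 / 2 8 9 3 5 1 4 7 6 / 3 1 6 7 8 4 9 2 5 / 7 6 2 1 4 9 8 5 3 / 4 9 8 5 7 3 2 6 1 / 1 5 3 8 6 2 7 4 9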